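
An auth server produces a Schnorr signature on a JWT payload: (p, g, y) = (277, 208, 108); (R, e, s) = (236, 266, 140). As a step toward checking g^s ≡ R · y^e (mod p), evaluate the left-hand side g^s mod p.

52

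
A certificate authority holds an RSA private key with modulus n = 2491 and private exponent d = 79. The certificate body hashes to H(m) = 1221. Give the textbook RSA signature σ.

422

(H(m))^2 ≡ 1221^2 = 1490841 ≡ 1223
(H(m))^4 ≡ 1223^2 = 1495729 ≡ 1129
(H(m))^8 ≡ 1129^2 = 1274641 ≡ 1740
(H(m))^16 ≡ 1740^2 = 3027600 ≡ 1035
(H(m))^32 ≡ 1035^2 = 1071225 ≡ 95
(H(m))^64 ≡ 95^2 = 9025 ≡ 1552
79 = 64 + 8 + 4 + 2 + 1, so (H(m))^79 ≡ 1552·1740·1129·1223·1221 ≡ 422 (mod 2491)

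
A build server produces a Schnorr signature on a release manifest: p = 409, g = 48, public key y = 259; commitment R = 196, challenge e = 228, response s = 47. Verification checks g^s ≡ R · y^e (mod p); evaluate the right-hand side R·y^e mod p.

135

259^2 = 67081 ≡ 5
259^4 ≡ 5^2 = 25
259^8 ≡ 25^2 = 625 ≡ 216
259^16 ≡ 216^2 = 46656 ≡ 30
259^32 ≡ 30^2 = 900 ≡ 82
259^64 ≡ 82^2 = 6724 ≡ 180
259^128 ≡ 180^2 = 32400 ≡ 89
228 = 128 + 64 + 32 + 4, so 259^228 ≡ 89·180·82·25 ≡ 345 (mod 409)
R · y^e ≡ 196·345 = 67620 ≡ 135 (mod 409)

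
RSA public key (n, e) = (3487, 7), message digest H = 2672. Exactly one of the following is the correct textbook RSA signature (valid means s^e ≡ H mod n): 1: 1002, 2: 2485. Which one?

Candidate 1: Squares mod 3487: 1002^1≡1002, 1002^2≡3235, 1002^4≡738; 7 = 4 + 2 + 1, so 1002^7 ≡ 738·3235·1002 ≡ 815 (mod 3487)
Candidate 2: Squares mod 3487: 2485^1≡2485, 2485^2≡3235, 2485^4≡738; 7 = 4 + 2 + 1, so 2485^7 ≡ 738·3235·2485 ≡ 2672 (mod 3487)
  → matches H = 2672

2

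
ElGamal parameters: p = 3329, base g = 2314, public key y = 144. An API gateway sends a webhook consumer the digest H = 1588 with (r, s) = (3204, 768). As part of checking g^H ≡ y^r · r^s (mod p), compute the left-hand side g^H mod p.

Squares mod 3329: 2314^1≡2314, 2314^2≡1564, 2314^4≡2610, 2314^8≡966, 2314^16≡1036, 2314^32≡1358, 2314^64≡3227, 2314^128≡417, 2314^256≡781, 2314^512≡754, 2314^1024≡2586
1588 = 1024 + 512 + 32 + 16 + 4, so 2314^1588 ≡ 2586·754·1358·1036·2610 ≡ 1862 (mod 3329)

1862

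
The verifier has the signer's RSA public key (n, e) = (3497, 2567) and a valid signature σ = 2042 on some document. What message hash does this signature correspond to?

Squares mod 3497: σ^1≡2042, σ^2≡1340, σ^4≡1639, σ^8≡625, σ^16≡2458, σ^32≡2445, σ^64≡1652, σ^128≡1444, σ^256≡924, σ^512≡508, σ^1024≡2783, σ^2048≡2731
2567 = 2048 + 512 + 4 + 2 + 1, so σ^2567 ≡ 2731·508·1639·1340·2042 ≡ 1951 (mod 3497)

1951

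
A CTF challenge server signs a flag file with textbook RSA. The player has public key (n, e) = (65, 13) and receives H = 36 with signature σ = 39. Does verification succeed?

σ^2 ≡ 39^2 = 1521 ≡ 26
σ^4 ≡ 26^2 = 676 ≡ 26
σ^8 ≡ 26^2 = 676 ≡ 26
13 = 8 + 4 + 1, so σ^13 ≡ 26·26·39 ≡ 39 (mod 65)
39 ≠ 36, so verification fails.

fails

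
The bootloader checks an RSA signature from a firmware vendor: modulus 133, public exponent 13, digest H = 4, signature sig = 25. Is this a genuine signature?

Squares mod 133: sig^1≡25, sig^2≡93, sig^4≡4, sig^8≡16
13 = 8 + 4 + 1, so sig^13 ≡ 16·4·25 ≡ 4 (mod 133)
sig^13 mod 133 = 4 matches H.

genuine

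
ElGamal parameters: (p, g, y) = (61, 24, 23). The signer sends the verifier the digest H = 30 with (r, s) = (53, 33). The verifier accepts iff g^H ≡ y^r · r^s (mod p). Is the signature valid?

valid

Left side g^H mod p:
24^30 mod 61 = 60
Right side y^r · r^s mod p:
23^53 mod 61 = 33
53^33 mod 61 = 24
33·24 = 792 ≡ 60 (mod 61)
60 ≡ 60 (mod 61), so the signature is genuine.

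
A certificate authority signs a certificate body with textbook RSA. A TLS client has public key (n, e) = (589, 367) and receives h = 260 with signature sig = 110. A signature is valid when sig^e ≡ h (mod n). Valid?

sig^367 mod 589 = 260
Since 260 equals the digest 260, verification succeeds.

yes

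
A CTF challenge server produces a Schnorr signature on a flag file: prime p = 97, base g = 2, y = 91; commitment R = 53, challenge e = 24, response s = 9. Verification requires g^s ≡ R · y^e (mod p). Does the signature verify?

g^s mod p:
Squares mod 97: 2^1≡2, 2^2≡4, 2^4≡16, 2^8≡62
9 = 8 + 1, so 2^9 ≡ 62·2 ≡ 27 (mod 97)
R · y^e mod p:
Squares mod 97: 91^1≡91, 91^2≡36, 91^4≡35, 91^8≡61, 91^16≡35
24 = 16 + 8, so 91^24 ≡ 35·61 ≡ 1 (mod 97)
53·1 = 53 ≡ 53 (mod 97)
27 ≠ 53; the check fails.

does not verify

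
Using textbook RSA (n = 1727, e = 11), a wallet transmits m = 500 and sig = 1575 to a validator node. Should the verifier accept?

sig^2 ≡ 1575^2 = 2480625 ≡ 653
sig^4 ≡ 653^2 = 426409 ≡ 1567
sig^8 ≡ 1567^2 = 2455489 ≡ 1422
11 = 8 + 2 + 1, so sig^11 ≡ 1422·653·1575 ≡ 497 (mod 1727)
The recovered value 497 does not match the digest 500.

reject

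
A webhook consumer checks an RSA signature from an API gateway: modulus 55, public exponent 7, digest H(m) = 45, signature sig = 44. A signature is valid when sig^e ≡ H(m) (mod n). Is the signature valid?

sig^2 ≡ 44^2 = 1936 ≡ 11
sig^4 ≡ 11^2 = 121 ≡ 11
7 = 4 + 2 + 1, so sig^7 ≡ 11·11·44 ≡ 44 (mod 55)
44 ≠ 45, so verification fails.

invalid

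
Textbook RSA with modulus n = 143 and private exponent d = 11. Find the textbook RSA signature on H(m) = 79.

79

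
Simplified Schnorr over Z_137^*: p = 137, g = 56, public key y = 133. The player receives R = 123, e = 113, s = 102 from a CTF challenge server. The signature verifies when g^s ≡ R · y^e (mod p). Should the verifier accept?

g^s mod p:
56^2 = 3136 ≡ 122
56^4 ≡ 122^2 = 14884 ≡ 88
56^8 ≡ 88^2 = 7744 ≡ 72
56^16 ≡ 72^2 = 5184 ≡ 115
56^32 ≡ 115^2 = 13225 ≡ 73
56^64 ≡ 73^2 = 5329 ≡ 123
102 = 64 + 32 + 4 + 2, so 56^102 ≡ 123·73·88·122 ≡ 1 (mod 137)
R · y^e mod p:
133^2 = 17689 ≡ 16
133^4 ≡ 16^2 = 256 ≡ 119
133^8 ≡ 119^2 = 14161 ≡ 50
133^16 ≡ 50^2 = 2500 ≡ 34
133^32 ≡ 34^2 = 1156 ≡ 60
133^64 ≡ 60^2 = 3600 ≡ 38
113 = 64 + 32 + 16 + 1, so 133^113 ≡ 38·60·34·133 ≡ 88 (mod 137)
123·88 = 10824 ≡ 1 (mod 137)
1 ≡ 1 (mod 137); signature holds.

accept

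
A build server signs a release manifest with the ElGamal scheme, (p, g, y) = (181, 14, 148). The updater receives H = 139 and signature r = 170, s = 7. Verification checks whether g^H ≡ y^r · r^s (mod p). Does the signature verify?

Left side g^H mod p:
Squares mod 181: 14^1≡14, 14^2≡15, 14^4≡44, 14^8≡126, 14^16≡129, 14^32≡170, 14^64≡121, 14^128≡161
139 = 128 + 8 + 2 + 1, so 14^139 ≡ 161·126·15·14 ≡ 44 (mod 181)
Right side y^r · r^s mod p:
Squares mod 181: 148^1≡148, 148^2≡3, 148^4≡9, 148^8≡81, 148^16≡45, 148^32≡34, 148^64≡70, 148^128≡13
170 = 128 + 32 + 8 + 2, so 148^170 ≡ 13·34·81·3 ≡ 73 (mod 181)
Squares mod 181: 170^1≡170, 170^2≡121, 170^4≡161
7 = 4 + 2 + 1, so 170^7 ≡ 161·121·170 ≡ 13 (mod 181)
73·13 = 949 ≡ 44 (mod 181)
44 ≡ 44 (mod 181), so the signature is genuine.

verifies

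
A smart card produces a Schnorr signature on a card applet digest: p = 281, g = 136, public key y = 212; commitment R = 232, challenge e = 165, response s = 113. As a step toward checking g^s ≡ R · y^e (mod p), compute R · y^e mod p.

212^165 mod 281 = 157
R · y^e ≡ 232·157 = 36424 ≡ 175 (mod 281)

175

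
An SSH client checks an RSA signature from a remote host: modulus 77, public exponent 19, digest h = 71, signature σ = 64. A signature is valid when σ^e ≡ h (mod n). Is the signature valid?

valid

σ^2 ≡ 64^2 = 4096 ≡ 15
σ^4 ≡ 15^2 = 225 ≡ 71
σ^8 ≡ 71^2 = 5041 ≡ 36
σ^16 ≡ 36^2 = 1296 ≡ 64
19 = 16 + 2 + 1, so σ^19 ≡ 64·15·64 ≡ 71 (mod 77)
Since 71 equals the digest 71, verification succeeds.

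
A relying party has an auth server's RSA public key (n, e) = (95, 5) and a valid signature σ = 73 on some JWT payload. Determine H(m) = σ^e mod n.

23

σ^2 ≡ 73^2 = 5329 ≡ 9
σ^4 ≡ 9^2 = 81
5 = 4 + 1, so σ^5 ≡ 81·73 ≡ 23 (mod 95)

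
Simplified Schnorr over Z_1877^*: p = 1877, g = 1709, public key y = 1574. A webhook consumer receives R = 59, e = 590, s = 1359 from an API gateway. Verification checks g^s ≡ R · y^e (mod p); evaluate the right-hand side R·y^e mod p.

Squares mod 1877: 1574^1≡1574, 1574^2≡1713, 1574^4≡618, 1574^8≡893, 1574^16≡1601, 1574^32≡1096, 1574^64≡1813, 1574^128≡342, 1574^256≡590, 1574^512≡855
590 = 512 + 64 + 8 + 4 + 2, so 1574^590 ≡ 855·1813·893·618·1713 ≡ 1394 (mod 1877)
R · y^e ≡ 59·1394 = 82246 ≡ 1535 (mod 1877)

1535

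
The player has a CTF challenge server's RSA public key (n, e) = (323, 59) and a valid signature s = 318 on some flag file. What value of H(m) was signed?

295

s^2 ≡ 318^2 = 101124 ≡ 25
s^4 ≡ 25^2 = 625 ≡ 302
s^8 ≡ 302^2 = 91204 ≡ 118
s^16 ≡ 118^2 = 13924 ≡ 35
s^32 ≡ 35^2 = 1225 ≡ 256
59 = 32 + 16 + 8 + 2 + 1, so s^59 ≡ 256·35·118·25·318 ≡ 295 (mod 323)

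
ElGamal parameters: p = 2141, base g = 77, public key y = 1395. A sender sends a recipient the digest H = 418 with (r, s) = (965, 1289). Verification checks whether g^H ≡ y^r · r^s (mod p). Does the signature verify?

does not verify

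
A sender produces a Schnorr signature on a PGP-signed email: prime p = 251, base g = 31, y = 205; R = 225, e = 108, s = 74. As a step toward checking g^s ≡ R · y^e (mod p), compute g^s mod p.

21

31^2 = 961 ≡ 208
31^4 ≡ 208^2 = 43264 ≡ 92
31^8 ≡ 92^2 = 8464 ≡ 181
31^16 ≡ 181^2 = 32761 ≡ 131
31^32 ≡ 131^2 = 17161 ≡ 93
31^64 ≡ 93^2 = 8649 ≡ 115
74 = 64 + 8 + 2, so 31^74 ≡ 115·181·208 ≡ 21 (mod 251)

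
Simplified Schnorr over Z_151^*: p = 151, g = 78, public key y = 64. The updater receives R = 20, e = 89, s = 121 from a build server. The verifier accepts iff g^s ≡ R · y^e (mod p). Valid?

g^s mod p:
78^2 = 6084 ≡ 44
78^4 ≡ 44^2 = 1936 ≡ 124
78^8 ≡ 124^2 = 15376 ≡ 125
78^16 ≡ 125^2 = 15625 ≡ 72
78^32 ≡ 72^2 = 5184 ≡ 50
78^64 ≡ 50^2 = 2500 ≡ 84
121 = 64 + 32 + 16 + 8 + 1, so 78^121 ≡ 84·50·72·125·78 ≡ 123 (mod 151)
R · y^e mod p:
64^2 = 4096 ≡ 19
64^4 ≡ 19^2 = 361 ≡ 59
64^8 ≡ 59^2 = 3481 ≡ 8
64^16 ≡ 8^2 = 64
64^32 ≡ 64^2 = 4096 ≡ 19
64^64 ≡ 19^2 = 361 ≡ 59
89 = 64 + 16 + 8 + 1, so 64^89 ≡ 59·64·8·64 ≡ 59 (mod 151)
20·59 = 1180 ≡ 123 (mod 151)
123 ≡ 123 (mod 151); signature holds.

yes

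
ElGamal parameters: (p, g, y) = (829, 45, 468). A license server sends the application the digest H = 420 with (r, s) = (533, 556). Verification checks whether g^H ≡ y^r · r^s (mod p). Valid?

no

Left side g^H mod p:
45^2 = 2025 ≡ 367
45^4 ≡ 367^2 = 134689 ≡ 391
45^8 ≡ 391^2 = 152881 ≡ 345
45^16 ≡ 345^2 = 119025 ≡ 478
45^32 ≡ 478^2 = 228484 ≡ 509
45^64 ≡ 509^2 = 259081 ≡ 433
45^128 ≡ 433^2 = 187489 ≡ 135
45^256 ≡ 135^2 = 18225 ≡ 816
420 = 256 + 128 + 32 + 4, so 45^420 ≡ 816·135·509·391 ≡ 80 (mod 829)
Right side y^r · r^s mod p:
468^2 = 219024 ≡ 168
468^4 ≡ 168^2 = 28224 ≡ 38
468^8 ≡ 38^2 = 1444 ≡ 615
468^16 ≡ 615^2 = 378225 ≡ 201
468^32 ≡ 201^2 = 40401 ≡ 609
468^64 ≡ 609^2 = 370881 ≡ 318
468^128 ≡ 318^2 = 101124 ≡ 815
468^256 ≡ 815^2 = 664225 ≡ 196
468^512 ≡ 196^2 = 38416 ≡ 282
533 = 512 + 16 + 4 + 1, so 468^533 ≡ 282·201·38·468 ≡ 190 (mod 829)
533^2 = 284089 ≡ 571
533^4 ≡ 571^2 = 326041 ≡ 244
533^8 ≡ 244^2 = 59536 ≡ 677
533^16 ≡ 677^2 = 458329 ≡ 721
533^32 ≡ 721^2 = 519841 ≡ 58
533^64 ≡ 58^2 = 3364 ≡ 48
533^128 ≡ 48^2 = 2304 ≡ 646
533^256 ≡ 646^2 = 417316 ≡ 329
533^512 ≡ 329^2 = 108241 ≡ 471
556 = 512 + 32 + 8 + 4, so 533^556 ≡ 471·58·677·244 ≡ 656 (mod 829)
190·656 = 124640 ≡ 290 (mod 829)
80 ≠ 290, so verification fails.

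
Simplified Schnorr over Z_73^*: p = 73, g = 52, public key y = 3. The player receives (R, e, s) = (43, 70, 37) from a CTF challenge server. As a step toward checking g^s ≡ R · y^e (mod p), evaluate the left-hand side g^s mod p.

21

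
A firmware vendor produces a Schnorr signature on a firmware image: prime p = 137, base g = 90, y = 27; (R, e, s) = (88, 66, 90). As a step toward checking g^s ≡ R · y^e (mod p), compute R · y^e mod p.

135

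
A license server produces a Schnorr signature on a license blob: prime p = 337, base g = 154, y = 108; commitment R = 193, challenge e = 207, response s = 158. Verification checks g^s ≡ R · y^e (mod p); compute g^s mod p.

182

Squares mod 337: 154^1≡154, 154^2≡126, 154^4≡37, 154^8≡21, 154^16≡104, 154^32≡32, 154^64≡13, 154^128≡169
158 = 128 + 16 + 8 + 4 + 2, so 154^158 ≡ 169·104·21·37·126 ≡ 182 (mod 337)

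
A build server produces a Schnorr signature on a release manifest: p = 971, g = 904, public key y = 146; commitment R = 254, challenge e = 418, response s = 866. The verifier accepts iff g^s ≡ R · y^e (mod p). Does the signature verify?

g^s mod p:
904^2 = 817216 ≡ 605
904^4 ≡ 605^2 = 366025 ≡ 929
904^8 ≡ 929^2 = 863041 ≡ 793
904^16 ≡ 793^2 = 628849 ≡ 612
904^32 ≡ 612^2 = 374544 ≡ 709
904^64 ≡ 709^2 = 502681 ≡ 674
904^128 ≡ 674^2 = 454276 ≡ 819
904^256 ≡ 819^2 = 670761 ≡ 771
904^512 ≡ 771^2 = 594441 ≡ 189
866 = 512 + 256 + 64 + 32 + 2, so 904^866 ≡ 189·771·674·709·605 ≡ 870 (mod 971)
R · y^e mod p:
146^2 = 21316 ≡ 925
146^4 ≡ 925^2 = 855625 ≡ 174
146^8 ≡ 174^2 = 30276 ≡ 175
146^16 ≡ 175^2 = 30625 ≡ 524
146^32 ≡ 524^2 = 274576 ≡ 754
146^64 ≡ 754^2 = 568516 ≡ 481
146^128 ≡ 481^2 = 231361 ≡ 263
146^256 ≡ 263^2 = 69169 ≡ 228
418 = 256 + 128 + 32 + 2, so 146^418 ≡ 228·263·754·925 ≡ 321 (mod 971)
254·321 = 81534 ≡ 941 (mod 971)
870 ≠ 941; the check fails.

does not verify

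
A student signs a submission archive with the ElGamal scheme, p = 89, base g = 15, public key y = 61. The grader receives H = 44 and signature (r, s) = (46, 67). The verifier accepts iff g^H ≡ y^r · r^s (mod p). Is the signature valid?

Left side g^H mod p:
Squares mod 89: 15^1≡15, 15^2≡47, 15^4≡73, 15^8≡78, 15^16≡32, 15^32≡45
44 = 32 + 8 + 4, so 15^44 ≡ 45·78·73 ≡ 88 (mod 89)
Right side y^r · r^s mod p:
Squares mod 89: 61^1≡61, 61^2≡72, 61^4≡22, 61^8≡39, 61^16≡8, 61^32≡64
46 = 32 + 8 + 4 + 2, so 61^46 ≡ 64·39·22·72 ≡ 17 (mod 89)
Squares mod 89: 46^1≡46, 46^2≡69, 46^4≡44, 46^8≡67, 46^16≡39, 46^32≡8, 46^64≡64
67 = 64 + 2 + 1, so 46^67 ≡ 64·69·46 ≡ 38 (mod 89)
17·38 = 646 ≡ 23 (mod 89)
88 ≠ 23, so verification fails.

invalid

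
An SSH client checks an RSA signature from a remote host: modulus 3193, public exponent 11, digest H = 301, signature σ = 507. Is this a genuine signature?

forged

σ^2 ≡ 507^2 = 257049 ≡ 1609
σ^4 ≡ 1609^2 = 2588881 ≡ 2551
σ^8 ≡ 2551^2 = 6507601 ≡ 267
11 = 8 + 2 + 1, so σ^11 ≡ 267·1609·507 ≡ 1419 (mod 3193)
1419 ≠ 301, so verification fails.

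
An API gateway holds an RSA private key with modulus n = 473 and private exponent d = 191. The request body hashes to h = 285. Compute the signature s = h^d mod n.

131

Squares mod 473: h^1≡285, h^2≡342, h^4≡133, h^8≡188, h^16≡342, h^32≡133, h^64≡188, h^128≡342
191 = 128 + 32 + 16 + 8 + 4 + 2 + 1, so h^191 ≡ 342·133·342·188·133·342·285 ≡ 131 (mod 473)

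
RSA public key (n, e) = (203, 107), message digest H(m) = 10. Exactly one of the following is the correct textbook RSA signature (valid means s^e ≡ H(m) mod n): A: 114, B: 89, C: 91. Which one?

Candidate A: Squares mod 203: 114^1≡114, 114^2≡4, 114^4≡16, 114^8≡53, 114^16≡170, 114^32≡74, 114^64≡198; 107 = 64 + 32 + 8 + 2 + 1, so 114^107 ≡ 198·74·53·4·114 ≡ 193 (mod 203)
Candidate B: Squares mod 203: 89^1≡89, 89^2≡4, 89^4≡16, 89^8≡53, 89^16≡170, 89^32≡74, 89^64≡198; 107 = 64 + 32 + 8 + 2 + 1, so 89^107 ≡ 198·74·53·4·89 ≡ 10 (mod 203)
  → matches H(m) = 10
Candidate C: Squares mod 203: 91^1≡91, 91^2≡161, 91^4≡140, 91^8≡112, 91^16≡161, 91^32≡140, 91^64≡112; 107 = 64 + 32 + 8 + 2 + 1, so 91^107 ≡ 112·140·112·161·91 ≡ 42 (mod 203)

B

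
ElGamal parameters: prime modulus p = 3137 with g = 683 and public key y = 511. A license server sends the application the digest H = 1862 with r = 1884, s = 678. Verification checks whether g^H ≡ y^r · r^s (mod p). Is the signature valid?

Left side g^H mod p:
683^2 = 466489 ≡ 2213
683^4 ≡ 2213^2 = 4897369 ≡ 512
683^8 ≡ 512^2 = 262144 ≡ 1773
683^16 ≡ 1773^2 = 3143529 ≡ 255
683^32 ≡ 255^2 = 65025 ≡ 2285
683^64 ≡ 2285^2 = 5221225 ≡ 1257
683^128 ≡ 1257^2 = 1580049 ≡ 2138
683^256 ≡ 2138^2 = 4571044 ≡ 435
683^512 ≡ 435^2 = 189225 ≡ 1005
683^1024 ≡ 1005^2 = 1010025 ≡ 3048
1862 = 1024 + 512 + 256 + 64 + 4 + 2, so 683^1862 ≡ 3048·1005·435·1257·512·2213 ≡ 2164 (mod 3137)
Right side y^r · r^s mod p:
511^2 = 261121 ≡ 750
511^4 ≡ 750^2 = 562500 ≡ 977
511^8 ≡ 977^2 = 954529 ≡ 881
511^16 ≡ 881^2 = 776161 ≡ 1322
511^32 ≡ 1322^2 = 1747684 ≡ 375
511^64 ≡ 375^2 = 140625 ≡ 2597
511^128 ≡ 2597^2 = 6744409 ≡ 2996
511^256 ≡ 2996^2 = 8976016 ≡ 1059
511^512 ≡ 1059^2 = 1121481 ≡ 1572
511^1024 ≡ 1572^2 = 2471184 ≡ 2365
1884 = 1024 + 512 + 256 + 64 + 16 + 8 + 4, so 511^1884 ≡ 2365·1572·1059·2597·1322·881·977 ≡ 1049 (mod 3137)
1884^2 = 3549456 ≡ 1509
1884^4 ≡ 1509^2 = 2277081 ≡ 2756
1884^8 ≡ 2756^2 = 7595536 ≡ 859
1884^16 ≡ 859^2 = 737881 ≡ 686
1884^32 ≡ 686^2 = 470596 ≡ 46
1884^64 ≡ 46^2 = 2116
1884^128 ≡ 2116^2 = 4477456 ≡ 957
1884^256 ≡ 957^2 = 915849 ≡ 2982
1884^512 ≡ 2982^2 = 8892324 ≡ 2066
678 = 512 + 128 + 32 + 4 + 2, so 1884^678 ≡ 2066·957·46·2756·1509 ≡ 1904 (mod 3137)
1049·1904 = 1997296 ≡ 2164 (mod 3137)
2164 ≡ 2164 (mod 3137), so the signature is genuine.

valid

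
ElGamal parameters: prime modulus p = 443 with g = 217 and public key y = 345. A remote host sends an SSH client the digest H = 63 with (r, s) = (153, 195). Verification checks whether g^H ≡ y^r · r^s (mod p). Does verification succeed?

Left side g^H mod p:
217^63 mod 443 = 16
Right side y^r · r^s mod p:
345^153 mod 443 = 56
153^195 mod 443 = 380
56·380 = 21280 ≡ 16 (mod 443)
16 ≡ 16 (mod 443), so the signature is genuine.

passes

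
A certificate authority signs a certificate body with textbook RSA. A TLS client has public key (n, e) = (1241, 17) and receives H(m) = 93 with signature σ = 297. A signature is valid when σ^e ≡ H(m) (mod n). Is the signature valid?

valid

σ^2 ≡ 297^2 = 88209 ≡ 98
σ^4 ≡ 98^2 = 9604 ≡ 917
σ^8 ≡ 917^2 = 840889 ≡ 732
σ^16 ≡ 732^2 = 535824 ≡ 953
17 = 16 + 1, so σ^17 ≡ 953·297 ≡ 93 (mod 1241)
Since 93 equals the digest 93, verification succeeds.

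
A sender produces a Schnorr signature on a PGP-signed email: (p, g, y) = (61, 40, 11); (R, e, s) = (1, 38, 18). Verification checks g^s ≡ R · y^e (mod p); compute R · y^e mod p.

60

11^2 = 121 ≡ 60
11^4 ≡ 60^2 = 3600 ≡ 1
11^8 ≡ 1^2 = 1
11^16 ≡ 1^2 = 1
11^32 ≡ 1^2 = 1
38 = 32 + 4 + 2, so 11^38 ≡ 1·1·60 ≡ 60 (mod 61)
R · y^e ≡ 1·60 = 60 ≡ 60 (mod 61)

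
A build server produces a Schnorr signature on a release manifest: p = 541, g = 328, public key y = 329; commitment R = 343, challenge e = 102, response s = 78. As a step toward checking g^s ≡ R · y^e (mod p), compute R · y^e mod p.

353

Squares mod 541: 329^1≡329, 329^2≡41, 329^4≡58, 329^8≡118, 329^16≡399, 329^32≡147, 329^64≡510
102 = 64 + 32 + 4 + 2, so 329^102 ≡ 510·147·58·41 ≡ 225 (mod 541)
R · y^e ≡ 343·225 = 77175 ≡ 353 (mod 541)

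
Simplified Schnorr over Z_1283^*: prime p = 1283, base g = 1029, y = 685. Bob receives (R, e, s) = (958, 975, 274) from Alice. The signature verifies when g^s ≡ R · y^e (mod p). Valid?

yes

g^s mod p:
Squares mod 1283: 1029^1≡1029, 1029^2≡366, 1029^4≡524, 1029^8≡14, 1029^16≡196, 1029^32≡1209, 1029^64≡344, 1029^128≡300, 1029^256≡190
274 = 256 + 16 + 2, so 1029^274 ≡ 190·196·366 ≡ 531 (mod 1283)
R · y^e mod p:
Squares mod 1283: 685^1≡685, 685^2≡930, 685^4≡158, 685^8≡587, 685^16≡725, 685^32≡878, 685^64≡1084, 685^128≡1111, 685^256≡75, 685^512≡493
975 = 512 + 256 + 128 + 64 + 8 + 4 + 2 + 1, so 685^975 ≡ 493·75·1111·1084·587·158·930·685 ≡ 26 (mod 1283)
958·26 = 24908 ≡ 531 (mod 1283)
531 ≡ 531 (mod 1283); signature holds.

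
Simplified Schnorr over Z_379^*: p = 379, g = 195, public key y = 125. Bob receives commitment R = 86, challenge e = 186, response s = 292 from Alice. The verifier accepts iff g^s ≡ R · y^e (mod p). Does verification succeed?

g^s mod p:
195^2 = 38025 ≡ 125
195^4 ≡ 125^2 = 15625 ≡ 86
195^8 ≡ 86^2 = 7396 ≡ 195
195^16 ≡ 195^2 = 38025 ≡ 125
195^32 ≡ 125^2 = 15625 ≡ 86
195^64 ≡ 86^2 = 7396 ≡ 195
195^128 ≡ 195^2 = 38025 ≡ 125
195^256 ≡ 125^2 = 15625 ≡ 86
292 = 256 + 32 + 4, so 195^292 ≡ 86·86·86 ≡ 94 (mod 379)
R · y^e mod p:
125^2 = 15625 ≡ 86
125^4 ≡ 86^2 = 7396 ≡ 195
125^8 ≡ 195^2 = 38025 ≡ 125
125^16 ≡ 125^2 = 15625 ≡ 86
125^32 ≡ 86^2 = 7396 ≡ 195
125^64 ≡ 195^2 = 38025 ≡ 125
125^128 ≡ 125^2 = 15625 ≡ 86
186 = 128 + 32 + 16 + 8 + 2, so 125^186 ≡ 86·195·86·125·86 ≡ 195 (mod 379)
86·195 = 16770 ≡ 94 (mod 379)
94 ≡ 94 (mod 379); signature holds.

passes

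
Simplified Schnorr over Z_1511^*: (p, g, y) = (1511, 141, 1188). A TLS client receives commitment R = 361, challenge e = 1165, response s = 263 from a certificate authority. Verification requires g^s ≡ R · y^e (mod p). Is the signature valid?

g^s mod p:
Squares mod 1511: 141^1≡141, 141^2≡238, 141^4≡737, 141^8≡720, 141^16≡127, 141^32≡1019, 141^64≡304, 141^128≡245, 141^256≡1096
263 = 256 + 4 + 2 + 1, so 141^263 ≡ 1096·737·238·141 ≡ 935 (mod 1511)
R · y^e mod p:
Squares mod 1511: 1188^1≡1188, 1188^2≡70, 1188^4≡367, 1188^8≡210, 1188^16≡281, 1188^32≡389, 1188^64≡221, 1188^128≡489, 1188^256≡383, 1188^512≡122, 1188^1024≡1285
1165 = 1024 + 128 + 8 + 4 + 1, so 1188^1165 ≡ 1285·489·210·367·1188 ≡ 1422 (mod 1511)
361·1422 = 513342 ≡ 1113 (mod 1511)
935 ≠ 1113; the check fails.

invalid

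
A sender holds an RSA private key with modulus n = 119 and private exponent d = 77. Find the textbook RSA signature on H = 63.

14

Squares mod 119: H^1≡63, H^2≡42, H^4≡98, H^8≡84, H^16≡35, H^32≡35, H^64≡35
77 = 64 + 8 + 4 + 1, so H^77 ≡ 35·84·98·63 ≡ 14 (mod 119)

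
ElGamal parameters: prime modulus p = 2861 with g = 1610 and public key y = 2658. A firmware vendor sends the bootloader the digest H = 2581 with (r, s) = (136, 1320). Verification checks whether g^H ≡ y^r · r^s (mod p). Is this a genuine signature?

forged

Left side g^H mod p:
Squares mod 2861: 1610^1≡1610, 1610^2≡34, 1610^4≡1156, 1610^8≡249, 1610^16≡1920, 1610^32≡1432, 1610^64≡2148, 1610^128≡1972, 1610^256≡685, 1610^512≡21, 1610^1024≡441, 1610^2048≡2794
2581 = 2048 + 512 + 16 + 4 + 1, so 1610^2581 ≡ 2794·21·1920·1156·1610 ≡ 2207 (mod 2861)
Right side y^r · r^s mod p:
Squares mod 2861: 2658^1≡2658, 2658^2≡1155, 2658^4≡799, 2658^8≡398, 2658^16≡1049, 2658^32≡1777, 2658^64≡2046, 2658^128≡473
136 = 128 + 8, so 2658^136 ≡ 473·398 ≡ 2289 (mod 2861)
Squares mod 2861: 136^1≡136, 136^2≡1330, 136^4≡802, 136^8≡2340, 136^16≡2507, 136^32≡2293, 136^64≡2192, 136^128≡1245, 136^256≡2224, 136^512≡2368, 136^1024≡2725
1320 = 1024 + 256 + 32 + 8, so 136^1320 ≡ 2725·2224·2293·2340 ≡ 1 (mod 2861)
2289·1 = 2289 ≡ 2289 (mod 2861)
2207 ≠ 2289, so verification fails.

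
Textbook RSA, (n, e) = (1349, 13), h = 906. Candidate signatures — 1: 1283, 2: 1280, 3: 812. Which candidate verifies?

Candidate 1: Squares mod 1349: 1283^1≡1283, 1283^2≡309, 1283^4≡1051, 1283^8≡1119; 13 = 8 + 4 + 1, so 1283^13 ≡ 1119·1051·1283 ≡ 906 (mod 1349)
  → matches h = 906
Candidate 2: Squares mod 1349: 1280^1≡1280, 1280^2≡714, 1280^4≡1223, 1280^8≡1037; 13 = 8 + 4 + 1, so 1280^13 ≡ 1037·1223·1280 ≡ 311 (mod 1349)
Candidate 3: Squares mod 1349: 812^1≡812, 812^2≡1032, 812^4≡663, 812^8≡1144; 13 = 8 + 4 + 1, so 812^13 ≡ 1144·663·812 ≡ 59 (mod 1349)

1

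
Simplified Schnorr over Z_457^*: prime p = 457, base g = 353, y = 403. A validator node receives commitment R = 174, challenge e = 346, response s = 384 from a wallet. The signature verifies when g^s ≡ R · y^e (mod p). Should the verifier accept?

g^s mod p:
353^2 = 124609 ≡ 305
353^4 ≡ 305^2 = 93025 ≡ 254
353^8 ≡ 254^2 = 64516 ≡ 79
353^16 ≡ 79^2 = 6241 ≡ 300
353^32 ≡ 300^2 = 90000 ≡ 428
353^64 ≡ 428^2 = 183184 ≡ 384
353^128 ≡ 384^2 = 147456 ≡ 302
353^256 ≡ 302^2 = 91204 ≡ 261
384 = 256 + 128, so 353^384 ≡ 261·302 ≡ 218 (mod 457)
R · y^e mod p:
403^2 = 162409 ≡ 174
403^4 ≡ 174^2 = 30276 ≡ 114
403^8 ≡ 114^2 = 12996 ≡ 200
403^16 ≡ 200^2 = 40000 ≡ 241
403^32 ≡ 241^2 = 58081 ≡ 42
403^64 ≡ 42^2 = 1764 ≡ 393
403^128 ≡ 393^2 = 154449 ≡ 440
403^256 ≡ 440^2 = 193600 ≡ 289
346 = 256 + 64 + 16 + 8 + 2, so 403^346 ≡ 289·393·241·200·174 ≡ 114 (mod 457)
174·114 = 19836 ≡ 185 (mod 457)
218 ≠ 185; the check fails.

reject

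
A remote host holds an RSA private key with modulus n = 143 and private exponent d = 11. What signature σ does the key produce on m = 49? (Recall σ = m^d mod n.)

m^2 ≡ 49^2 = 2401 ≡ 113
m^4 ≡ 113^2 = 12769 ≡ 42
m^8 ≡ 42^2 = 1764 ≡ 48
11 = 8 + 2 + 1, so m^11 ≡ 48·113·49 ≡ 82 (mod 143)

82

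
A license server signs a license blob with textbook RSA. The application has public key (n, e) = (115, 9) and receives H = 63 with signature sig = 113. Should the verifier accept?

accept

sig^2 ≡ 113^2 = 12769 ≡ 4
sig^4 ≡ 4^2 = 16
sig^8 ≡ 16^2 = 256 ≡ 26
9 = 8 + 1, so sig^9 ≡ 26·113 ≡ 63 (mod 115)
sig^9 mod 115 = 63 matches H.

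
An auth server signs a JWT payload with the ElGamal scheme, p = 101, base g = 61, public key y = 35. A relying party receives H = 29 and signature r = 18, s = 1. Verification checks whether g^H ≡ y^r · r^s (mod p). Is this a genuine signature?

Left side g^H mod p:
61^2 = 3721 ≡ 85
61^4 ≡ 85^2 = 7225 ≡ 54
61^8 ≡ 54^2 = 2916 ≡ 88
61^16 ≡ 88^2 = 7744 ≡ 68
29 = 16 + 8 + 4 + 1, so 61^29 ≡ 68·88·54·61 ≡ 35 (mod 101)
Right side y^r · r^s mod p:
35^2 = 1225 ≡ 13
35^4 ≡ 13^2 = 169 ≡ 68
35^8 ≡ 68^2 = 4624 ≡ 79
35^16 ≡ 79^2 = 6241 ≡ 80
18 = 16 + 2, so 35^18 ≡ 80·13 ≡ 30 (mod 101)
18^1 mod 101 = 18
30·18 = 540 ≡ 35 (mod 101)
35 ≡ 35 (mod 101), so the signature is genuine.

genuine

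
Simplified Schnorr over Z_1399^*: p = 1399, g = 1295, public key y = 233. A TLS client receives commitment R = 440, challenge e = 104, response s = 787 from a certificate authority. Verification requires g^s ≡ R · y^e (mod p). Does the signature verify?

does not verify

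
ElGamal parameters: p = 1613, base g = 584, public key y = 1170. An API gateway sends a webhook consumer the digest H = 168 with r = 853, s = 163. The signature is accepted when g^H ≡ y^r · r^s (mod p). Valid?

no

Left side g^H mod p:
584^2 = 341056 ≡ 713
584^4 ≡ 713^2 = 508369 ≡ 274
584^8 ≡ 274^2 = 75076 ≡ 878
584^16 ≡ 878^2 = 770884 ≡ 1483
584^32 ≡ 1483^2 = 2199289 ≡ 770
584^64 ≡ 770^2 = 592900 ≡ 929
584^128 ≡ 929^2 = 863041 ≡ 86
168 = 128 + 32 + 8, so 584^168 ≡ 86·770·878 ≡ 575 (mod 1613)
Right side y^r · r^s mod p:
1170^2 = 1368900 ≡ 1076
1170^4 ≡ 1076^2 = 1157776 ≡ 1255
1170^8 ≡ 1255^2 = 1575025 ≡ 737
1170^16 ≡ 737^2 = 543169 ≡ 1201
1170^32 ≡ 1201^2 = 1442401 ≡ 379
1170^64 ≡ 379^2 = 143641 ≡ 84
1170^128 ≡ 84^2 = 7056 ≡ 604
1170^256 ≡ 604^2 = 364816 ≡ 278
1170^512 ≡ 278^2 = 77284 ≡ 1473
853 = 512 + 256 + 64 + 16 + 4 + 1, so 1170^853 ≡ 1473·278·84·1201·1255·1170 ≡ 895 (mod 1613)
853^2 = 727609 ≡ 146
853^4 ≡ 146^2 = 21316 ≡ 347
853^8 ≡ 347^2 = 120409 ≡ 1047
853^16 ≡ 1047^2 = 1096209 ≡ 982
853^32 ≡ 982^2 = 964324 ≡ 1363
853^64 ≡ 1363^2 = 1857769 ≡ 1206
853^128 ≡ 1206^2 = 1454436 ≡ 1123
163 = 128 + 32 + 2 + 1, so 853^163 ≡ 1123·1363·146·853 ≡ 991 (mod 1613)
895·991 = 886945 ≡ 1408 (mod 1613)
575 ≠ 1408, so verification fails.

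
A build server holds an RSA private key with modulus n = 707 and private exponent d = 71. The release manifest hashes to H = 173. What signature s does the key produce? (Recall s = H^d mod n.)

H^71 mod 707 = 129

129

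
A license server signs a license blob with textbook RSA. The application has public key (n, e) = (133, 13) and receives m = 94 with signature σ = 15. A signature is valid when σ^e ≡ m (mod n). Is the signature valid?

invalid

σ^2 ≡ 15^2 = 225 ≡ 92
σ^4 ≡ 92^2 = 8464 ≡ 85
σ^8 ≡ 85^2 = 7225 ≡ 43
13 = 8 + 4 + 1, so σ^13 ≡ 43·85·15 ≡ 29 (mod 133)
σ^13 mod 133 = 29, but m = 94.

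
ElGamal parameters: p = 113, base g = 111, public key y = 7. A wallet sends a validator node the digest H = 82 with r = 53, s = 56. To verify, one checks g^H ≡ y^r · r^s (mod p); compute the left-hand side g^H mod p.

111^2 = 12321 ≡ 4
111^4 ≡ 4^2 = 16
111^8 ≡ 16^2 = 256 ≡ 30
111^16 ≡ 30^2 = 900 ≡ 109
111^32 ≡ 109^2 = 11881 ≡ 16
111^64 ≡ 16^2 = 256 ≡ 30
82 = 64 + 16 + 2, so 111^82 ≡ 30·109·4 ≡ 85 (mod 113)

85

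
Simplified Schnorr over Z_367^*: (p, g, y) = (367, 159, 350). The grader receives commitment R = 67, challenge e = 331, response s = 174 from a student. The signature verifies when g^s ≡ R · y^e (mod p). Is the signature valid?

invalid

g^s mod p:
159^2 = 25281 ≡ 325
159^4 ≡ 325^2 = 105625 ≡ 296
159^8 ≡ 296^2 = 87616 ≡ 270
159^16 ≡ 270^2 = 72900 ≡ 234
159^32 ≡ 234^2 = 54756 ≡ 73
159^64 ≡ 73^2 = 5329 ≡ 191
159^128 ≡ 191^2 = 36481 ≡ 148
174 = 128 + 32 + 8 + 4 + 2, so 159^174 ≡ 148·73·270·296·325 ≡ 204 (mod 367)
R · y^e mod p:
350^2 = 122500 ≡ 289
350^4 ≡ 289^2 = 83521 ≡ 212
350^8 ≡ 212^2 = 44944 ≡ 170
350^16 ≡ 170^2 = 28900 ≡ 274
350^32 ≡ 274^2 = 75076 ≡ 208
350^64 ≡ 208^2 = 43264 ≡ 325
350^128 ≡ 325^2 = 105625 ≡ 296
350^256 ≡ 296^2 = 87616 ≡ 270
331 = 256 + 64 + 8 + 2 + 1, so 350^331 ≡ 270·325·170·289·350 ≡ 98 (mod 367)
67·98 = 6566 ≡ 327 (mod 367)
204 ≠ 327; the check fails.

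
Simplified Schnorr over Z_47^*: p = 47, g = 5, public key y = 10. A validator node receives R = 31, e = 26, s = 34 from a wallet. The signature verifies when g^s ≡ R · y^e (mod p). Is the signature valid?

invalid

g^s mod p:
5^2 = 25
5^4 ≡ 25^2 = 625 ≡ 14
5^8 ≡ 14^2 = 196 ≡ 8
5^16 ≡ 8^2 = 64 ≡ 17
5^32 ≡ 17^2 = 289 ≡ 7
34 = 32 + 2, so 5^34 ≡ 7·25 ≡ 34 (mod 47)
R · y^e mod p:
10^2 = 100 ≡ 6
10^4 ≡ 6^2 = 36
10^8 ≡ 36^2 = 1296 ≡ 27
10^16 ≡ 27^2 = 729 ≡ 24
26 = 16 + 8 + 2, so 10^26 ≡ 24·27·6 ≡ 34 (mod 47)
31·34 = 1054 ≡ 20 (mod 47)
34 ≠ 20; the check fails.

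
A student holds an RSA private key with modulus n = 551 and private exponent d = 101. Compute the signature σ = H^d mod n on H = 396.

275

H^101 mod 551 = 275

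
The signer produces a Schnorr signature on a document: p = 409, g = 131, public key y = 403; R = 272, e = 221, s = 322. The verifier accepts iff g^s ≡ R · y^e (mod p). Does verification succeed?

passes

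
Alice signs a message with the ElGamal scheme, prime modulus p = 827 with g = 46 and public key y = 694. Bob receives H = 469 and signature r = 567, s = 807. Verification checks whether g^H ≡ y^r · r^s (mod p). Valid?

no

Left side g^H mod p:
46^2 = 2116 ≡ 462
46^4 ≡ 462^2 = 213444 ≡ 78
46^8 ≡ 78^2 = 6084 ≡ 295
46^16 ≡ 295^2 = 87025 ≡ 190
46^32 ≡ 190^2 = 36100 ≡ 539
46^64 ≡ 539^2 = 290521 ≡ 244
46^128 ≡ 244^2 = 59536 ≡ 819
46^256 ≡ 819^2 = 670761 ≡ 64
469 = 256 + 128 + 64 + 16 + 4 + 1, so 46^469 ≡ 64·819·244·190·78·46 ≡ 187 (mod 827)
Right side y^r · r^s mod p:
694^2 = 481636 ≡ 322
694^4 ≡ 322^2 = 103684 ≡ 309
694^8 ≡ 309^2 = 95481 ≡ 376
694^16 ≡ 376^2 = 141376 ≡ 786
694^32 ≡ 786^2 = 617796 ≡ 27
694^64 ≡ 27^2 = 729
694^128 ≡ 729^2 = 531441 ≡ 507
694^256 ≡ 507^2 = 257049 ≡ 679
694^512 ≡ 679^2 = 461041 ≡ 402
567 = 512 + 32 + 16 + 4 + 2 + 1, so 694^567 ≡ 402·27·786·309·322·694 ≡ 255 (mod 827)
567^2 = 321489 ≡ 613
567^4 ≡ 613^2 = 375769 ≡ 311
567^8 ≡ 311^2 = 96721 ≡ 789
567^16 ≡ 789^2 = 622521 ≡ 617
567^32 ≡ 617^2 = 380689 ≡ 269
567^64 ≡ 269^2 = 72361 ≡ 412
567^128 ≡ 412^2 = 169744 ≡ 209
567^256 ≡ 209^2 = 43681 ≡ 677
567^512 ≡ 677^2 = 458329 ≡ 171
807 = 512 + 256 + 32 + 4 + 2 + 1, so 567^807 ≡ 171·677·269·311·613·567 ≡ 564 (mod 827)
255·564 = 143820 ≡ 749 (mod 827)
187 ≠ 749, so verification fails.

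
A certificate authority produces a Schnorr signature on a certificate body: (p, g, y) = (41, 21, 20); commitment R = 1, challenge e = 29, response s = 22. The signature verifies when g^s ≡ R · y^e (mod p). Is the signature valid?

invalid

g^s mod p:
21^2 = 441 ≡ 31
21^4 ≡ 31^2 = 961 ≡ 18
21^8 ≡ 18^2 = 324 ≡ 37
21^16 ≡ 37^2 = 1369 ≡ 16
22 = 16 + 4 + 2, so 21^22 ≡ 16·18·31 ≡ 31 (mod 41)
R · y^e mod p:
20^2 = 400 ≡ 31
20^4 ≡ 31^2 = 961 ≡ 18
20^8 ≡ 18^2 = 324 ≡ 37
20^16 ≡ 37^2 = 1369 ≡ 16
29 = 16 + 8 + 4 + 1, so 20^29 ≡ 16·37·18·20 ≡ 2 (mod 41)
1·2 = 2 ≡ 2 (mod 41)
31 ≠ 2; the check fails.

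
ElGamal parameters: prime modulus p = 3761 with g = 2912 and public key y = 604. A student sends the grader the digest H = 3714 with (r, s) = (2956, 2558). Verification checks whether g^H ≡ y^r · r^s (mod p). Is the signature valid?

Left side g^H mod p:
Squares mod 3761: 2912^1≡2912, 2912^2≡2450, 2912^4≡3705, 2912^8≡3136, 2912^16≡3242, 2912^32≡2330, 2912^64≡1777, 2912^128≡2250, 2912^256≡194, 2912^512≡26, 2912^1024≡676, 2912^2048≡1895
3714 = 2048 + 1024 + 512 + 128 + 2, so 2912^3714 ≡ 1895·676·26·2250·2450 ≡ 948 (mod 3761)
Right side y^r · r^s mod p:
Squares mod 3761: 604^1≡604, 604^2≡3760, 604^4≡1, 604^8≡1, 604^16≡1, 604^32≡1, 604^64≡1, 604^128≡1, 604^256≡1, 604^512≡1, 604^1024≡1, 604^2048≡1
2956 = 2048 + 512 + 256 + 128 + 8 + 4, so 604^2956 ≡ 1·1·1·1·1·1 ≡ 1 (mod 3761)
Squares mod 3761: 2956^1≡2956, 2956^2≡1133, 2956^4≡1188, 2956^8≡969, 2956^16≡2472, 2956^32≡2920, 2956^64≡213, 2956^128≡237, 2956^256≡3515, 2956^512≡340, 2956^1024≡2770, 2956^2048≡460
2558 = 2048 + 256 + 128 + 64 + 32 + 16 + 8 + 4 + 2, so 2956^2558 ≡ 460·3515·237·213·2920·2472·969·1188·1133 ≡ 948 (mod 3761)
1·948 = 948 ≡ 948 (mod 3761)
948 ≡ 948 (mod 3761), so the signature is genuine.

valid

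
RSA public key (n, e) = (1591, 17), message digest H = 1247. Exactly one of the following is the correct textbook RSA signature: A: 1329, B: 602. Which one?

Candidate A: 1329^2 = 1766241 ≡ 231; 1329^4 ≡ 231^2 = 53361 ≡ 858; 1329^8 ≡ 858^2 = 736164 ≡ 1122; 1329^16 ≡ 1122^2 = 1258884 ≡ 403; 17 = 16 + 1, so 1329^17 ≡ 403·1329 ≡ 1011 (mod 1591)
Candidate B: 602^2 = 362404 ≡ 1247; 602^4 ≡ 1247^2 = 1555009 ≡ 602; 602^8 ≡ 602^2 = 362404 ≡ 1247; 602^16 ≡ 1247^2 = 1555009 ≡ 602; 17 = 16 + 1, so 602^17 ≡ 602·602 ≡ 1247 (mod 1591)
  → matches H = 1247

B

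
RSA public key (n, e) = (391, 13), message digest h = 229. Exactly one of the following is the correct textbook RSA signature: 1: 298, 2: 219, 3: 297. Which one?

1

Candidate 1: 298^13 mod 391 = 229
  → matches h = 229
Candidate 2: 219^13 mod 391 = 121
Candidate 3: 297^13 mod 391 = 111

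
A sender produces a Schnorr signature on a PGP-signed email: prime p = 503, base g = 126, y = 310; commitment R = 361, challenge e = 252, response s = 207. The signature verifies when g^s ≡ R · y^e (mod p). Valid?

g^s mod p:
126^2 = 15876 ≡ 283
126^4 ≡ 283^2 = 80089 ≡ 112
126^8 ≡ 112^2 = 12544 ≡ 472
126^16 ≡ 472^2 = 222784 ≡ 458
126^32 ≡ 458^2 = 209764 ≡ 13
126^64 ≡ 13^2 = 169
126^128 ≡ 169^2 = 28561 ≡ 393
207 = 128 + 64 + 8 + 4 + 2 + 1, so 126^207 ≡ 393·169·472·112·283·126 ≡ 244 (mod 503)
R · y^e mod p:
310^2 = 96100 ≡ 27
310^4 ≡ 27^2 = 729 ≡ 226
310^8 ≡ 226^2 = 51076 ≡ 273
310^16 ≡ 273^2 = 74529 ≡ 85
310^32 ≡ 85^2 = 7225 ≡ 183
310^64 ≡ 183^2 = 33489 ≡ 291
310^128 ≡ 291^2 = 84681 ≡ 177
252 = 128 + 64 + 32 + 16 + 8 + 4, so 310^252 ≡ 177·291·183·85·273·226 ≡ 310 (mod 503)
361·310 = 111910 ≡ 244 (mod 503)
244 ≡ 244 (mod 503); signature holds.

yes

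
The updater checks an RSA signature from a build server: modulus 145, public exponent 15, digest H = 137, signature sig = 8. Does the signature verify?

verifies

sig^2 ≡ 8^2 = 64
sig^4 ≡ 64^2 = 4096 ≡ 36
sig^8 ≡ 36^2 = 1296 ≡ 136
15 = 8 + 4 + 2 + 1, so sig^15 ≡ 136·36·64·8 ≡ 137 (mod 145)
Since 137 equals the digest 137, verification succeeds.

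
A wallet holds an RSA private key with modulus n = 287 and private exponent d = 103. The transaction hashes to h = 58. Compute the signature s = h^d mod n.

h^2 ≡ 58^2 = 3364 ≡ 207
h^4 ≡ 207^2 = 42849 ≡ 86
h^8 ≡ 86^2 = 7396 ≡ 221
h^16 ≡ 221^2 = 48841 ≡ 51
h^32 ≡ 51^2 = 2601 ≡ 18
h^64 ≡ 18^2 = 324 ≡ 37
103 = 64 + 32 + 4 + 2 + 1, so h^103 ≡ 37·18·86·207·58 ≡ 212 (mod 287)

212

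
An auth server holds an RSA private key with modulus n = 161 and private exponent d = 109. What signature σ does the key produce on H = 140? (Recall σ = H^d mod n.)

35

Squares mod 161: H^1≡140, H^2≡119, H^4≡154, H^8≡49, H^16≡147, H^32≡35, H^64≡98
109 = 64 + 32 + 8 + 4 + 1, so H^109 ≡ 98·35·49·154·140 ≡ 35 (mod 161)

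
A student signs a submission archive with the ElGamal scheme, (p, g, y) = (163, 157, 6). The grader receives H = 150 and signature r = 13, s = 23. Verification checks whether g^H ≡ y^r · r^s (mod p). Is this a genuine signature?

forged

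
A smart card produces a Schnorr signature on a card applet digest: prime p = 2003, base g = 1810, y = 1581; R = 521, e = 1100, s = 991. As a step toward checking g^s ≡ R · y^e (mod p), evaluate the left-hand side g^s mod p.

544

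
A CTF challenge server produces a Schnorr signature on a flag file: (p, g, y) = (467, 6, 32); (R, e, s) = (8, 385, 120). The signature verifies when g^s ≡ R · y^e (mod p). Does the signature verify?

g^s mod p:
6^2 = 36
6^4 ≡ 36^2 = 1296 ≡ 362
6^8 ≡ 362^2 = 131044 ≡ 284
6^16 ≡ 284^2 = 80656 ≡ 332
6^32 ≡ 332^2 = 110224 ≡ 12
6^64 ≡ 12^2 = 144
120 = 64 + 32 + 16 + 8, so 6^120 ≡ 144·12·332·284 ≡ 369 (mod 467)
R · y^e mod p:
32^2 = 1024 ≡ 90
32^4 ≡ 90^2 = 8100 ≡ 161
32^8 ≡ 161^2 = 25921 ≡ 236
32^16 ≡ 236^2 = 55696 ≡ 123
32^32 ≡ 123^2 = 15129 ≡ 185
32^64 ≡ 185^2 = 34225 ≡ 134
32^128 ≡ 134^2 = 17956 ≡ 210
32^256 ≡ 210^2 = 44100 ≡ 202
385 = 256 + 128 + 1, so 32^385 ≡ 202·210·32 ≡ 338 (mod 467)
8·338 = 2704 ≡ 369 (mod 467)
369 ≡ 369 (mod 467); signature holds.

verifies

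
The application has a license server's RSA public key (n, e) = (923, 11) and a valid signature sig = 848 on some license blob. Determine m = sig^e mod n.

802

sig^2 ≡ 848^2 = 719104 ≡ 87
sig^4 ≡ 87^2 = 7569 ≡ 185
sig^8 ≡ 185^2 = 34225 ≡ 74
11 = 8 + 2 + 1, so sig^11 ≡ 74·87·848 ≡ 802 (mod 923)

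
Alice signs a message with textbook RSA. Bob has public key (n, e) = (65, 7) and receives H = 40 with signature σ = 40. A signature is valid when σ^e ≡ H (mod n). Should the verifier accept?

accept

σ^2 ≡ 40^2 = 1600 ≡ 40
σ^4 ≡ 40^2 = 1600 ≡ 40
7 = 4 + 2 + 1, so σ^7 ≡ 40·40·40 ≡ 40 (mod 65)
Since 40 equals the digest 40, verification succeeds.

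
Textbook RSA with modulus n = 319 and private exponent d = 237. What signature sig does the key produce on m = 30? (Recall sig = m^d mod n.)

233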